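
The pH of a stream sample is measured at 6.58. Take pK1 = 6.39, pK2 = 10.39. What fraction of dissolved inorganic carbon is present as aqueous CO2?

α₀ = 1 / (1 + K1/[H⁺] + K1K2/[H⁺]²) = 1 / (1 + 10^+0.19 + 10^-3.62)
   = 1 / (1 + 1.5488 + 0.00023988) = 1/2.5491 = 0.3923

α₀ = 0.392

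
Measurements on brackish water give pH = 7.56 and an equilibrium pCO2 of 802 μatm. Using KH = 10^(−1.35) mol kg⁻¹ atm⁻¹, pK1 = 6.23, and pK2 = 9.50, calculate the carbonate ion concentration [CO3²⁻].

[CO3²⁻] = 8.79 μmol/kg

[CO2*] = KH · pCO2 = 10^(−1.35) × 802×10^-6 = 3.582×10^-5 mol/kg
α₀ = 1/(1 + K1/[H⁺] + K1K2/[H⁺]²) = 1/(1 + 10^+1.33 + 10^-0.61) = 0.04420
DIC = [CO2*]/α₀ = 3.582×10^-5 / 0.04420 = 0.8105 mmol/kg
[CO3²⁻] = α₂·DIC; α₂ = 0.01085, so [CO3²⁻] = 0.01085 × 0.8105 = 0.00879 mmol/kg = 8.79 μmol/kg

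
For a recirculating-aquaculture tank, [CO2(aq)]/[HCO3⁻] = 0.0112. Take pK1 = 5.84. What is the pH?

From K1 = [H⁺][HCO3⁻]/[CO2(aq)]:  pH = pK1 − log₁₀([CO2(aq)]/[HCO3⁻])
log₁₀(0.0112) = -1.951
pH = 5.84 − (-1.951) = 7.79

pH = 7.79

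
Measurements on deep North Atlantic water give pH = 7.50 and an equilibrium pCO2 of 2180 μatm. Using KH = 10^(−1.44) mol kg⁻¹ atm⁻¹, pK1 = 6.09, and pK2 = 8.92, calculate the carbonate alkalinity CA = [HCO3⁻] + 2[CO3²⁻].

CA = 2.19 mmol/kg

[CO2*] = KH · pCO2 = 10^(−1.44) × 2180×10^-6 = 7.915×10^-5 mol/kg
α₀ = 1/(1 + K1/[H⁺] + K1K2/[H⁺]²) = 1/(1 + 10^+1.41 + 10^-0.01) = 0.03613
DIC = [CO2*]/α₀ = 7.915×10^-5 / 0.03613 = 2.191 mmol/kg
CA = (α₁ + 2α₂)·DIC = (0.9286 + 2×0.03530) × 2.191 = 2.19 mmol/kg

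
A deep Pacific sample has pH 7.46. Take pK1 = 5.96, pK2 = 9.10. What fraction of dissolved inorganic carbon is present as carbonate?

α₂ = 1 / (1 + [H⁺]/K2 + [H⁺]²/(K1K2)) = 1 / (1 + 10^+1.64 + 10^+0.14)
   = 1 / (1 + 43.652 + 1.3804) = 1/46.032 = 0.02172

α₂ = 0.0217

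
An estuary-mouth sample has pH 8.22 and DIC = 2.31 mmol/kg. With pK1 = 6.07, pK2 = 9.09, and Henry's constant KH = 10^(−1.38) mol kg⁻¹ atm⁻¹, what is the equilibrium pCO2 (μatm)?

pCO2 = 344 μatm

α₀ = 1 / (1 + K1/[H⁺] + K1K2/[H⁺]²) = 1 / (1 + 10^+2.15 + 10^+1.28)
   = 1 / (1 + 141.25 + 19.055) = 1/161.31 = 0.006199
[CO2*] = α₀ × DIC = 0.006199 × 2.31 = 0.01432 mmol/kg = 14.32 μmol/kg
pCO2 = [CO2*]/KH = 1.432×10^-5 / 4.169×10^-2 = 344 μatm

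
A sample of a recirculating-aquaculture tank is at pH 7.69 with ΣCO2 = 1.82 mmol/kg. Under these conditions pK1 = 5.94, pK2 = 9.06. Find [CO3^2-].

α₂ = 1 / (1 + [H⁺]/K2 + [H⁺]²/(K1K2)) = 1 / (1 + 10^+1.37 + 10^-0.38)
   = 1 / (1 + 23.442 + 0.41687) = 1/24.859 = 0.04023
[CO3²⁻] = α₂ × DIC = 0.04023 × 1.82 = 0.0732 mmol/kg

[CO3²⁻] = 0.0732 mmol/kg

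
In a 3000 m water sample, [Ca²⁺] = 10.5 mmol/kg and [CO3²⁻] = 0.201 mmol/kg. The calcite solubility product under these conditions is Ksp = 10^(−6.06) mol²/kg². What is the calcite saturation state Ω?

Ω = 2.42

Ksp = 10^(−6.06) = 8.710×10^-7
Ω = [Ca²⁺][CO3²⁻]/Ksp = (10.5×10^-3)(0.201×10^-3) / 8.710×10^-7 = 2.42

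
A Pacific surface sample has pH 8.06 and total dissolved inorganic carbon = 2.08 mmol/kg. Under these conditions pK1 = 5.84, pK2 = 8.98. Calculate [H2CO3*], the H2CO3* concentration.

α₀ = 1 / (1 + K1/[H⁺] + K1K2/[H⁺]²) = 1 / (1 + 10^+2.22 + 10^+1.30)
   = 1 / (1 + 165.96 + 19.953) = 1/186.91 = 0.005350
[CO2*] = α₀ × DIC = 0.005350 × 2.08 = 0.0111 mmol/kg = 11.1 μmol/kg

[CO2*] = 11.1 μmol/kg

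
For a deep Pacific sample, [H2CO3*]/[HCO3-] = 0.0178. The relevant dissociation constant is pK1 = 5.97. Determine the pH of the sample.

From K1 = [H⁺][HCO3-]/[H2CO3*]:  pH = pK1 − log₁₀([H2CO3*]/[HCO3-])
log₁₀(0.0178) = -1.750
pH = 5.97 − (-1.750) = 7.72

pH = 7.72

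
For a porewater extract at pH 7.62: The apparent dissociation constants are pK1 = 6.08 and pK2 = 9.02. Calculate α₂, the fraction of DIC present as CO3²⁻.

α₂ = 1 / (1 + [H⁺]/K2 + [H⁺]²/(K1K2)) = 1 / (1 + 10^+1.40 + 10^-0.14)
   = 1 / (1 + 25.119 + 0.72444) = 1/26.843 = 0.03725

α₂ = 0.0373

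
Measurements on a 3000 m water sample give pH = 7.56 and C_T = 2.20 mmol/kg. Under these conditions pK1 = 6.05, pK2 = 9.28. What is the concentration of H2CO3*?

α₀ = 1 / (1 + K1/[H⁺] + K1K2/[H⁺]²) = 1 / (1 + 10^+1.51 + 10^-0.21)
   = 1 / (1 + 32.359 + 0.61660) = 1/33.976 = 0.02943
[CO2*] = α₀ × DIC = 0.02943 × 2.20 = 0.0648 mmol/kg

[CO2*] = 0.0648 mmol/kg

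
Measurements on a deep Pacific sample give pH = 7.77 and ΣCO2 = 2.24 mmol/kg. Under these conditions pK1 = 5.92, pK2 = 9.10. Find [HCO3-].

[HCO3⁻] = 2.11 mmol/kg

α₁ = 1 / (1 + [H⁺]/K1 + K2/[H⁺]) = 1 / (1 + 10^-1.85 + 10^-1.33)
   = 1 / (1 + 0.014125 + 0.046774) = 1/1.0609 = 0.9426
[HCO3⁻] = α₁ × DIC = 0.9426 × 2.24 = 2.11 mmol/kg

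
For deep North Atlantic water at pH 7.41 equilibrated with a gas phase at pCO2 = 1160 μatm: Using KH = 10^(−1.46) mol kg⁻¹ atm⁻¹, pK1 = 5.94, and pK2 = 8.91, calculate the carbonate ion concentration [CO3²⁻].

[CO2*] = KH · pCO2 = 10^(−1.46) × 1160×10^-6 = 4.022×10^-5 mol/kg
α₀ = 1/(1 + K1/[H⁺] + K1K2/[H⁺]²) = 1/(1 + 10^+1.47 + 10^-0.03) = 0.03180
DIC = [CO2*]/α₀ = 4.022×10^-5 / 0.03180 = 1.265 mmol/kg
[CO3²⁻] = α₂·DIC; α₂ = 0.02968, so [CO3²⁻] = 0.02968 × 1.265 = 0.0375 mmol/kg

[CO3²⁻] = 0.0375 mmol/kg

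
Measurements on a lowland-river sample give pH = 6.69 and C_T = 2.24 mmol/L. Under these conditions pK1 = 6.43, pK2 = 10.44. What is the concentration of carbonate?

α₂ = 1 / (1 + [H⁺]/K2 + [H⁺]²/(K1K2)) = 1 / (1 + 10^+3.75 + 10^+3.49)
   = 1 / (1 + 5623.4 + 3090.3) = 1/8714.7 = 0.0001147
[CO3²⁻] = α₂ × DIC = 0.0001147 × 2.24 = 0.000257 mmol/L = 0.257 μmol/L

[CO3²⁻] = 0.257 μmol/L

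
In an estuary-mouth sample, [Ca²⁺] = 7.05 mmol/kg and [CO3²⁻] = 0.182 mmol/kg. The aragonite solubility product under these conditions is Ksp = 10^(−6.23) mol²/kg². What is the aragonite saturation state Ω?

Ω = 2.18

Ksp = 10^(−6.23) = 5.888×10^-7
Ω = [Ca²⁺][CO3²⁻]/Ksp = (7.05×10^-3)(0.182×10^-3) / 5.888×10^-7 = 2.18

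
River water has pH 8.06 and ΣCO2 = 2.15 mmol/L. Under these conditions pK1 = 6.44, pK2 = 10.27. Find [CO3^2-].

[CO3²⁻] = 12.9 μmol/L

α₂ = 1 / (1 + [H⁺]/K2 + [H⁺]²/(K1K2)) = 1 / (1 + 10^+2.21 + 10^+0.59)
   = 1 / (1 + 162.18 + 3.8905) = 1/167.07 = 0.005985
[CO3²⁻] = α₂ × DIC = 0.005985 × 2.15 = 0.0129 mmol/L = 12.9 μmol/L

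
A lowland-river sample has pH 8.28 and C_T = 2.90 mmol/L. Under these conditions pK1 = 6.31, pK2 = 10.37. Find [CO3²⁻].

[CO3²⁻] = 0.0231 mmol/L

α₂ = 1 / (1 + [H⁺]/K2 + [H⁺]²/(K1K2)) = 1 / (1 + 10^+2.09 + 10^+0.12)
   = 1 / (1 + 123.03 + 1.3183) = 1/125.35 = 0.007978
[CO3²⁻] = α₂ × DIC = 0.007978 × 2.90 = 0.0231 mmol/L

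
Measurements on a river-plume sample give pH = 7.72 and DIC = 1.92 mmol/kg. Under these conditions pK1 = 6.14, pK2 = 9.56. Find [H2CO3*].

[CO2*] = 0.0485 mmol/kg

α₀ = 1 / (1 + K1/[H⁺] + K1K2/[H⁺]²) = 1 / (1 + 10^+1.58 + 10^-0.26)
   = 1 / (1 + 38.019 + 0.54954) = 1/39.568 = 0.02527
[CO2*] = α₀ × DIC = 0.02527 × 1.92 = 0.0485 mmol/kg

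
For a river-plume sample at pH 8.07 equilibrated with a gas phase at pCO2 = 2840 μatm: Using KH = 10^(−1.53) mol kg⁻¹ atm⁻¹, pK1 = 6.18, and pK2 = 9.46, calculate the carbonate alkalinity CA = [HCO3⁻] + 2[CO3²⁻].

CA = 7.04 mmol/kg

[CO2*] = KH · pCO2 = 10^(−1.53) × 2840×10^-6 = 8.381×10^-5 mol/kg
α₀ = 1/(1 + K1/[H⁺] + K1K2/[H⁺]²) = 1/(1 + 10^+1.89 + 10^+0.50) = 0.01223
DIC = [CO2*]/α₀ = 8.381×10^-5 / 0.01223 = 6.855 mmol/kg
CA = (α₁ + 2α₂)·DIC = (0.9491 + 2×0.03866) × 6.855 = 7.04 mmol/kg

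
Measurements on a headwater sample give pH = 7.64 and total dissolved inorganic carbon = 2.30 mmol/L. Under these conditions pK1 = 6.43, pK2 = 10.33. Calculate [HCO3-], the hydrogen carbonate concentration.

[HCO3⁻] = 2.16 mmol/L

α₁ = 1 / (1 + [H⁺]/K1 + K2/[H⁺]) = 1 / (1 + 10^-1.21 + 10^-2.69)
   = 1 / (1 + 0.061660 + 0.0020417) = 1/1.0637 = 0.9401
[HCO3⁻] = α₁ × DIC = 0.9401 × 2.30 = 2.16 mmol/L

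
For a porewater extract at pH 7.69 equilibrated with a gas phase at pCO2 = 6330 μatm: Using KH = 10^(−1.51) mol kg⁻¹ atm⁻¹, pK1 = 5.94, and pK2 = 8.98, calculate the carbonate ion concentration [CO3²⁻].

[CO3²⁻] = 0.564 mmol/kg

[CO2*] = KH · pCO2 = 10^(−1.51) × 6330×10^-6 = 1.956×10^-4 mol/kg
α₀ = 1/(1 + K1/[H⁺] + K1K2/[H⁺]²) = 1/(1 + 10^+1.75 + 10^+0.46) = 0.01663
DIC = [CO2*]/α₀ = 1.956×10^-4 / 0.01663 = 11.76 mmol/kg
[CO3²⁻] = α₂·DIC; α₂ = 0.04797, so [CO3²⁻] = 0.04797 × 11.76 = 0.564 mmol/kg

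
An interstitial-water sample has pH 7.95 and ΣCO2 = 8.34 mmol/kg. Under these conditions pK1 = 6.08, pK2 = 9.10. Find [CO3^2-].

α₂ = 1 / (1 + [H⁺]/K2 + [H⁺]²/(K1K2)) = 1 / (1 + 10^+1.15 + 10^-0.72)
   = 1 / (1 + 14.125 + 0.19055) = 1/15.316 = 0.06529
[CO3²⁻] = α₂ × DIC = 0.06529 × 8.34 = 0.545 mmol/kg

[CO3²⁻] = 0.545 mmol/kg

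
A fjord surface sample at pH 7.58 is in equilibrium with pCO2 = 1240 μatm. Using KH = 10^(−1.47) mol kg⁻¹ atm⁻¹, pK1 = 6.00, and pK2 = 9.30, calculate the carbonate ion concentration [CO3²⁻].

[CO2*] = KH · pCO2 = 10^(−1.47) × 1240×10^-6 = 4.202×10^-5 mol/kg
α₀ = 1/(1 + K1/[H⁺] + K1K2/[H⁺]²) = 1/(1 + 10^+1.58 + 10^-0.14) = 0.02516
DIC = [CO2*]/α₀ = 4.202×10^-5 / 0.02516 = 1.670 mmol/kg
[CO3²⁻] = α₂·DIC; α₂ = 0.01823, so [CO3²⁻] = 0.01823 × 1.670 = 0.0304 mmol/kg

[CO3²⁻] = 0.0304 mmol/kg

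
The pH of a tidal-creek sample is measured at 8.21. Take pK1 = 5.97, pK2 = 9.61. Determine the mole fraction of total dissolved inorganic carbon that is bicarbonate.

α₁ = 0.956

α₁ = 1 / (1 + [H⁺]/K1 + K2/[H⁺]) = 1 / (1 + 10^-2.24 + 10^-1.40)
   = 1 / (1 + 0.0057544 + 0.039811) = 1/1.0456 = 0.9564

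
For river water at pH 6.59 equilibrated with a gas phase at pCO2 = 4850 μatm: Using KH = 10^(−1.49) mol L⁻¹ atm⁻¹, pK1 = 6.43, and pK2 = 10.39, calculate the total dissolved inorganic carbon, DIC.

[CO2*] = KH · pCO2 = 10^(−1.49) × 4850×10^-6 = 1.569×10^-4 mol/L
α₀ = 1/(1 + K1/[H⁺] + K1K2/[H⁺]²) = 1/(1 + 10^+0.16 + 10^-3.64) = 0.4089
DIC = [CO2*]/α₀ = 1.569×10^-4 / 0.4089 = 0.384 mmol/L

DIC = 0.384 mmol/L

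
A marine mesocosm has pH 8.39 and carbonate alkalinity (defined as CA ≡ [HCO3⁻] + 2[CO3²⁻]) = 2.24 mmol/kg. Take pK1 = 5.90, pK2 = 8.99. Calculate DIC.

DIC = 1.87 mmol/kg

CA = [HCO3⁻] + 2[CO3²⁻] = (α₁ + 2α₂)·DIC
At pH 8.39: [H⁺]/K1 = 10^-2.49 = 0.0032359, K2/[H⁺] = 10^-0.60 = 0.25119
α₁ = 1/(1 + 0.0032359 + 0.25119) = 1/1.2544 = 0.7972; α₂ = α₁·K2/[H⁺] = 0.2002
α₁ + 2α₂ = 1.1977
DIC = CA / (α₁ + 2α₂) = 2.24 / 1.1977 = 1.87 mmol/kg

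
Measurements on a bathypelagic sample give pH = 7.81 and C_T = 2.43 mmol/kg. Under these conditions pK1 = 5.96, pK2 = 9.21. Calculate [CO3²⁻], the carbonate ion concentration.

α₂ = 1 / (1 + [H⁺]/K2 + [H⁺]²/(K1K2)) = 1 / (1 + 10^+1.40 + 10^-0.45)
   = 1 / (1 + 25.119 + 0.35481) = 1/26.474 = 0.03777
[CO3²⁻] = α₂ × DIC = 0.03777 × 2.43 = 0.0918 mmol/kg

[CO3²⁻] = 0.0918 mmol/kg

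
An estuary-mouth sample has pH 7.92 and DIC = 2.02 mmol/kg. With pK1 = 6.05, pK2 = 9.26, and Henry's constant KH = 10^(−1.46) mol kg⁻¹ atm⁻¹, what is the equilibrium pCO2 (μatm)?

pCO2 = 742 μatm

α₀ = 1 / (1 + K1/[H⁺] + K1K2/[H⁺]²) = 1 / (1 + 10^+1.87 + 10^+0.53)
   = 1 / (1 + 74.131 + 3.3884) = 1/78.519 = 0.01274
[CO2*] = α₀ × DIC = 0.01274 × 2.02 = 0.02573 mmol/kg
pCO2 = [CO2*]/KH = 2.573×10^-5 / 3.467×10^-2 = 742 μatm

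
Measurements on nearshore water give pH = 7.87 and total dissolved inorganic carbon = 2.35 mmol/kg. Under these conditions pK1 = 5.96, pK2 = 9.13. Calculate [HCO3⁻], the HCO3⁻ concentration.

α₁ = 1 / (1 + [H⁺]/K1 + K2/[H⁺]) = 1 / (1 + 10^-1.91 + 10^-1.26)
   = 1 / (1 + 0.012303 + 0.054954) = 1/1.0673 = 0.9370
[HCO3⁻] = α₁ × DIC = 0.9370 × 2.35 = 2.20 mmol/kg

[HCO3⁻] = 2.20 mmol/kg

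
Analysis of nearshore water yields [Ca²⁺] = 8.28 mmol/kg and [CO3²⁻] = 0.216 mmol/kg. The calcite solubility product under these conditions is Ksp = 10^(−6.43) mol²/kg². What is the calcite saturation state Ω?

Ksp = 10^(−6.43) = 3.715×10^-7
Ω = [Ca²⁺][CO3²⁻]/Ksp = (8.28×10^-3)(0.216×10^-3) / 3.715×10^-7 = 4.81

Ω = 4.81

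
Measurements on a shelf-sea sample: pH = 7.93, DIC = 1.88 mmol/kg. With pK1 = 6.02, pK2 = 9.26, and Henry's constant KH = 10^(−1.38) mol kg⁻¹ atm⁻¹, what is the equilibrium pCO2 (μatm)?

pCO2 = 524 μatm

α₀ = 1 / (1 + K1/[H⁺] + K1K2/[H⁺]²) = 1 / (1 + 10^+1.91 + 10^+0.58)
   = 1 / (1 + 81.283 + 3.8019) = 1/86.085 = 0.01162
[CO2*] = α₀ × DIC = 0.01162 × 1.88 = 0.02184 mmol/kg
pCO2 = [CO2*]/KH = 2.184×10^-5 / 4.169×10^-2 = 524 μatm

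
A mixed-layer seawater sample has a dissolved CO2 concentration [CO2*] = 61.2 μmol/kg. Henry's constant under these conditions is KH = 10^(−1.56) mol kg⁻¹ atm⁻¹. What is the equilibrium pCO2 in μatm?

KH = 10^(−1.56) = 2.754×10^-2 mol kg⁻¹ atm⁻¹
pCO2 = [CO2*]/KH = 61.2×10^-6 / 2.754×10^-2 = 2.22×10^-3 atm = 2220 μatm

pCO2 = 2220 μatm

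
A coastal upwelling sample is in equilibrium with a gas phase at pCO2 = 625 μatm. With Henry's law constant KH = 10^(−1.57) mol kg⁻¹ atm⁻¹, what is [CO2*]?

[CO2*] = 16.8 μmol/kg

KH = 10^(−1.57) = 2.692×10^-2 mol kg⁻¹ atm⁻¹
[CO2*] = KH · pCO2 = 2.692×10^-2 × 625×10^-6 atm = 1.68×10^-5 mol/kg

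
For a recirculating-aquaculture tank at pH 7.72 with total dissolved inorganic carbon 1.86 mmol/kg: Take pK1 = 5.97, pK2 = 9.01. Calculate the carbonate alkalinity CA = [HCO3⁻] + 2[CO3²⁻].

CA = [HCO3⁻] + 2[CO3²⁻] = (α₁ + 2α₂)·DIC
At pH 7.72: [H⁺]/K1 = 10^-1.75 = 0.017783, K2/[H⁺] = 10^-1.29 = 0.051286
α₁ = 1/(1 + 0.017783 + 0.051286) = 1/1.0691 = 0.9354; α₂ = α₁·K2/[H⁺] = 0.04797
α₁ + 2α₂ = 1.0313
CA = 1.0313 × 1.86 = 1.92 mmol/kg

CA = 1.92 mmol/kg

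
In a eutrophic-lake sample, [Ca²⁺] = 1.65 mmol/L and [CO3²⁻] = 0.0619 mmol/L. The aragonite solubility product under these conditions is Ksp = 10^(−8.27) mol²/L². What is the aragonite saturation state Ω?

Ω = 19.0

Ksp = 10^(−8.27) = 5.370×10^-9
Ω = [Ca²⁺][CO3²⁻]/Ksp = (1.65×10^-3)(0.0619×10^-3) / 5.370×10^-9 = 19.0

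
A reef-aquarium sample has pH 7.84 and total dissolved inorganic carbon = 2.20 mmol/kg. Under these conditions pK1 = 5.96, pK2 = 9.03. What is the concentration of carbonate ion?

[CO3²⁻] = 0.132 mmol/kg

α₂ = 1 / (1 + [H⁺]/K2 + [H⁺]²/(K1K2)) = 1 / (1 + 10^+1.19 + 10^-0.69)
   = 1 / (1 + 15.488 + 0.20417) = 1/16.692 = 0.05991
[CO3²⁻] = α₂ × DIC = 0.05991 × 2.20 = 0.132 mmol/kg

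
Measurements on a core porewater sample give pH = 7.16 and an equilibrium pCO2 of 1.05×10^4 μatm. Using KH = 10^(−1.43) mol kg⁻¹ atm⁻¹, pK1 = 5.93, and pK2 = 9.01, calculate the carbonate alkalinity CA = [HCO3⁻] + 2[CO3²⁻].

CA = 6.81 mmol/kg

[CO2*] = KH · pCO2 = 10^(−1.43) × 1.05×10^4×10^-6 = 3.901×10^-4 mol/kg
α₀ = 1/(1 + K1/[H⁺] + K1K2/[H⁺]²) = 1/(1 + 10^+1.23 + 10^-0.62) = 0.05488
DIC = [CO2*]/α₀ = 3.901×10^-4 / 0.05488 = 7.109 mmol/kg
CA = (α₁ + 2α₂)·DIC = (0.9320 + 2×0.01316) × 7.109 = 6.81 mmol/kg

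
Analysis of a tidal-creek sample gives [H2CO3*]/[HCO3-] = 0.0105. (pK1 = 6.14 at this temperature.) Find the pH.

From K1 = [H⁺][HCO3-]/[H2CO3*]:  pH = pK1 − log₁₀([H2CO3*]/[HCO3-])
log₁₀(0.0105) = -1.979
pH = 6.14 − (-1.979) = 8.12

pH = 8.12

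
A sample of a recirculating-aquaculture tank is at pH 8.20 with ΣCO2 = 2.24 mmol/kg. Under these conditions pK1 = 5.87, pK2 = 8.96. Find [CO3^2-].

α₂ = 1 / (1 + [H⁺]/K2 + [H⁺]²/(K1K2)) = 1 / (1 + 10^+0.76 + 10^-1.57)
   = 1 / (1 + 5.7544 + 0.026915) = 1/6.7813 = 0.1475
[CO3²⁻] = α₂ × DIC = 0.1475 × 2.24 = 0.330 mmol/kg

[CO3²⁻] = 0.330 mmol/kg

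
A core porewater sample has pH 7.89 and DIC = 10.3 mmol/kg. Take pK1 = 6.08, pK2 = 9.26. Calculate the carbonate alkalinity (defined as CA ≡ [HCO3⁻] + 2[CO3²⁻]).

CA = 10.6 mmol/kg

CA = [HCO3⁻] + 2[CO3²⁻] = (α₁ + 2α₂)·DIC
At pH 7.89: [H⁺]/K1 = 10^-1.81 = 0.015488, K2/[H⁺] = 10^-1.37 = 0.042658
α₁ = 1/(1 + 0.015488 + 0.042658) = 1/1.0581 = 0.9450; α₂ = α₁·K2/[H⁺] = 0.04031
α₁ + 2α₂ = 1.0257
CA = 1.0257 × 10.3 = 10.6 mmol/kg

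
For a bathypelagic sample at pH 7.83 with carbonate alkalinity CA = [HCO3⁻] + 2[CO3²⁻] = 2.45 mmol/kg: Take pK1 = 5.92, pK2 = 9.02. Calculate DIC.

DIC = 2.34 mmol/kg

CA = [HCO3⁻] + 2[CO3²⁻] = (α₁ + 2α₂)·DIC
At pH 7.83: [H⁺]/K1 = 10^-1.91 = 0.012303, K2/[H⁺] = 10^-1.19 = 0.064565
α₁ = 1/(1 + 0.012303 + 0.064565) = 1/1.0769 = 0.9286; α₂ = α₁·K2/[H⁺] = 0.05996
α₁ + 2α₂ = 1.0485
DIC = CA / (α₁ + 2α₂) = 2.45 / 1.0485 = 2.34 mmol/kg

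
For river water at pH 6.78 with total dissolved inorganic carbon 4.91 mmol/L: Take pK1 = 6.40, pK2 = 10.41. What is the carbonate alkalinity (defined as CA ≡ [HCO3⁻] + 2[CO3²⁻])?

CA = 3.47 mmol/L

CA = [HCO3⁻] + 2[CO3²⁻] = (α₁ + 2α₂)·DIC
At pH 6.78: [H⁺]/K1 = 10^-0.38 = 0.41687, K2/[H⁺] = 10^-3.63 = 0.00023442
α₁ = 1/(1 + 0.41687 + 0.00023442) = 1/1.4171 = 0.7057; α₂ = α₁·K2/[H⁺] = 0.0001654
α₁ + 2α₂ = 0.7060
CA = 0.7060 × 4.91 = 3.47 mmol/L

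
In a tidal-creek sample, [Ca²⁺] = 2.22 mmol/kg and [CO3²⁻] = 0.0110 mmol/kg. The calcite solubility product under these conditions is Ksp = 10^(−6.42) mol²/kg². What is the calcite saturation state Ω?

Ksp = 10^(−6.42) = 3.802×10^-7
Ω = [Ca²⁺][CO3²⁻]/Ksp = (2.22×10^-3)(0.0110×10^-3) / 3.802×10^-7 = 0.0642

Ω = 0.0642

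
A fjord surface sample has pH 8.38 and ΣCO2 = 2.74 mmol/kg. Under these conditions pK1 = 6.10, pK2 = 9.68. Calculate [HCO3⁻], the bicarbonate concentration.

[HCO3⁻] = 2.60 mmol/kg

α₁ = 1 / (1 + [H⁺]/K1 + K2/[H⁺]) = 1 / (1 + 10^-2.28 + 10^-1.30)
   = 1 / (1 + 0.0052481 + 0.050119) = 1/1.0554 = 0.9475
[HCO3⁻] = α₁ × DIC = 0.9475 × 2.74 = 2.60 mmol/kg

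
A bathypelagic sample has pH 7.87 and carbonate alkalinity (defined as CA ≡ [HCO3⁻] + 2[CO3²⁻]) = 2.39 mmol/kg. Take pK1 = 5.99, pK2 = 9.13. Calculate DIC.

DIC = 2.30 mmol/kg

CA = [HCO3⁻] + 2[CO3²⁻] = (α₁ + 2α₂)·DIC
At pH 7.87: [H⁺]/K1 = 10^-1.88 = 0.013183, K2/[H⁺] = 10^-1.26 = 0.054954
α₁ = 1/(1 + 0.013183 + 0.054954) = 1/1.0681 = 0.9362; α₂ = α₁·K2/[H⁺] = 0.05145
α₁ + 2α₂ = 1.0391
DIC = CA / (α₁ + 2α₂) = 2.39 / 1.0391 = 2.30 mmol/kg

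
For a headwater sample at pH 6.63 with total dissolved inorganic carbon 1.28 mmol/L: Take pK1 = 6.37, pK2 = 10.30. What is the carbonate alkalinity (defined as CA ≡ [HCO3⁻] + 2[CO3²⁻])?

CA = 0.826 mmol/L

CA = [HCO3⁻] + 2[CO3²⁻] = (α₁ + 2α₂)·DIC
At pH 6.63: [H⁺]/K1 = 10^-0.26 = 0.54954, K2/[H⁺] = 10^-3.67 = 0.00021380
α₁ = 1/(1 + 0.54954 + 0.00021380) = 1/1.5498 = 0.6453; α₂ = α₁·K2/[H⁺] = 0.0001380
α₁ + 2α₂ = 0.6455
CA = 0.6455 × 1.28 = 0.826 mmol/L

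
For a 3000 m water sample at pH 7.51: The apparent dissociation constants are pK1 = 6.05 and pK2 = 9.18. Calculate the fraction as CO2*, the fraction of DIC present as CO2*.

α₀ = 0.0328

α₀ = 1 / (1 + K1/[H⁺] + K1K2/[H⁺]²) = 1 / (1 + 10^+1.46 + 10^-0.21)
   = 1 / (1 + 28.840 + 0.61660) = 1/30.457 = 0.03283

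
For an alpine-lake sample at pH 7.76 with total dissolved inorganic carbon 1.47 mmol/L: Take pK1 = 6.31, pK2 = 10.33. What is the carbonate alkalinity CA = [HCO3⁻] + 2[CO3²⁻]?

CA = [HCO3⁻] + 2[CO3²⁻] = (α₁ + 2α₂)·DIC
At pH 7.76: [H⁺]/K1 = 10^-1.45 = 0.035481, K2/[H⁺] = 10^-2.57 = 0.0026915
α₁ = 1/(1 + 0.035481 + 0.0026915) = 1/1.0382 = 0.9632; α₂ = α₁·K2/[H⁺] = 0.002593
α₁ + 2α₂ = 0.9684
CA = 0.9684 × 1.47 = 1.42 mmol/L

CA = 1.42 mmol/L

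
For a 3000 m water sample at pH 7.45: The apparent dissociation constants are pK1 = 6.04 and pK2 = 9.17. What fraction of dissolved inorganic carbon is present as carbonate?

α₂ = 0.0180

α₂ = 1 / (1 + [H⁺]/K2 + [H⁺]²/(K1K2)) = 1 / (1 + 10^+1.72 + 10^+0.31)
   = 1 / (1 + 52.481 + 2.0417) = 1/55.522 = 0.01801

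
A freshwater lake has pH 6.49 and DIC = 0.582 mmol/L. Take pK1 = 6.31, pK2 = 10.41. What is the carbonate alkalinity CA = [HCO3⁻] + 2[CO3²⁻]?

CA = 0.351 mmol/L

CA = [HCO3⁻] + 2[CO3²⁻] = (α₁ + 2α₂)·DIC
At pH 6.49: [H⁺]/K1 = 10^-0.18 = 0.66069, K2/[H⁺] = 10^-3.92 = 0.00012023
α₁ = 1/(1 + 0.66069 + 0.00012023) = 1/1.6608 = 0.6021; α₂ = α₁·K2/[H⁺] = 7.239×10^-5
α₁ + 2α₂ = 0.6023
CA = 0.6023 × 0.582 = 0.351 mmol/L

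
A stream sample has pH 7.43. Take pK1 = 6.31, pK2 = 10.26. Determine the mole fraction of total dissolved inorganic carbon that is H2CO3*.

α₀ = 1 / (1 + K1/[H⁺] + K1K2/[H⁺]²) = 1 / (1 + 10^+1.12 + 10^-1.71)
   = 1 / (1 + 13.183 + 0.019498) = 1/14.202 = 0.07041

α₀ = 0.0704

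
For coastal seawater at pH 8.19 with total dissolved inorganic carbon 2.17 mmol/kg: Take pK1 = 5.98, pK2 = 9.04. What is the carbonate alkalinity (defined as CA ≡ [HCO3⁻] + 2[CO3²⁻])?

CA = [HCO3⁻] + 2[CO3²⁻] = (α₁ + 2α₂)·DIC
At pH 8.19: [H⁺]/K1 = 10^-2.21 = 0.0061660, K2/[H⁺] = 10^-0.85 = 0.14125
α₁ = 1/(1 + 0.0061660 + 0.14125) = 1/1.1474 = 0.8715; α₂ = α₁·K2/[H⁺] = 0.1231
α₁ + 2α₂ = 1.1177
CA = 1.1177 × 2.17 = 2.43 mmol/kg

CA = 2.43 mmol/kg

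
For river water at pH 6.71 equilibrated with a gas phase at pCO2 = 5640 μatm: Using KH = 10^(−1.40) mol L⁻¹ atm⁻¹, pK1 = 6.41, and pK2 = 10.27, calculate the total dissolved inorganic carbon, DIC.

DIC = 0.673 mmol/L

[CO2*] = KH · pCO2 = 10^(−1.40) × 5640×10^-6 = 2.245×10^-4 mol/L
α₀ = 1/(1 + K1/[H⁺] + K1K2/[H⁺]²) = 1/(1 + 10^+0.30 + 10^-3.26) = 0.3338
DIC = [CO2*]/α₀ = 2.245×10^-4 / 0.3338 = 0.673 mmol/L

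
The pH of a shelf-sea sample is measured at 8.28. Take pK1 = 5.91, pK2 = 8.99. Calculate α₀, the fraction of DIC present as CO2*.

α₀ = 1 / (1 + K1/[H⁺] + K1K2/[H⁺]²) = 1 / (1 + 10^+2.37 + 10^+1.66)
   = 1 / (1 + 234.42 + 45.709) = 1/281.13 = 0.003557

α₀ = 0.00356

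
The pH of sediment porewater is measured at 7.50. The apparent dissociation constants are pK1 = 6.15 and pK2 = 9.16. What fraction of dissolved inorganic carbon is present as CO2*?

α₀ = 0.0419

α₀ = 1 / (1 + K1/[H⁺] + K1K2/[H⁺]²) = 1 / (1 + 10^+1.35 + 10^-0.31)
   = 1 / (1 + 22.387 + 0.48978) = 1/23.877 = 0.04188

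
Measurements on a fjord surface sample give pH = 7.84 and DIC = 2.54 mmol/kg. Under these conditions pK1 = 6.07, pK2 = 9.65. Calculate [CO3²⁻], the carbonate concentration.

[CO3²⁻] = 0.0381 mmol/kg

α₂ = 1 / (1 + [H⁺]/K2 + [H⁺]²/(K1K2)) = 1 / (1 + 10^+1.81 + 10^+0.04)
   = 1 / (1 + 64.565 + 1.0965) = 1/66.662 = 0.01500
[CO3²⁻] = α₂ × DIC = 0.01500 × 2.54 = 0.0381 mmol/kg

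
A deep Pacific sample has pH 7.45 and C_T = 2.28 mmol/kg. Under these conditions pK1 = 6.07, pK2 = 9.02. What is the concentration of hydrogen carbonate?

α₁ = 1 / (1 + [H⁺]/K1 + K2/[H⁺]) = 1 / (1 + 10^-1.38 + 10^-1.57)
   = 1 / (1 + 0.041687 + 0.026915) = 1/1.0686 = 0.9358
[HCO3⁻] = α₁ × DIC = 0.9358 × 2.28 = 2.13 mmol/kg

[HCO3⁻] = 2.13 mmol/kg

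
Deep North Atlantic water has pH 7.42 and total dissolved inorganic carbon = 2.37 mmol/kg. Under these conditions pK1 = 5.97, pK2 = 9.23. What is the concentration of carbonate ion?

[CO3²⁻] = 0.0349 mmol/kg

α₂ = 1 / (1 + [H⁺]/K2 + [H⁺]²/(K1K2)) = 1 / (1 + 10^+1.81 + 10^+0.36)
   = 1 / (1 + 64.565 + 2.2909) = 1/67.856 = 0.01474
[CO3²⁻] = α₂ × DIC = 0.01474 × 2.37 = 0.0349 mmol/kg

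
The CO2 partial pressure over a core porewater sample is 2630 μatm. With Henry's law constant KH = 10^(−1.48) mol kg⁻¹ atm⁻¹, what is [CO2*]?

KH = 10^(−1.48) = 3.311×10^-2 mol kg⁻¹ atm⁻¹
[CO2*] = KH · pCO2 = 3.311×10^-2 × 2630×10^-6 atm = 8.71×10^-5 mol/kg

[CO2*] = 87.1 μmol/kg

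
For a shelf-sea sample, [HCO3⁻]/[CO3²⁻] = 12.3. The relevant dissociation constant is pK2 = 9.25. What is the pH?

pH = 8.16

From K2 = [H⁺][CO3²⁻]/[HCO3⁻]:  pH = pK2 − log₁₀([HCO3⁻]/[CO3²⁻])
log₁₀(12.3) = +1.090
pH = 9.25 − (+1.090) = 8.16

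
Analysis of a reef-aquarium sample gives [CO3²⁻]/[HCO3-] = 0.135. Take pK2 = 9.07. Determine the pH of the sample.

pH = 8.20

From K2 = [H⁺][CO3²⁻]/[HCO3-]:  pH = pK2 + log₁₀([CO3²⁻]/[HCO3-])
log₁₀(0.135) = -0.870
pH = 9.07 + (-0.870) = 8.20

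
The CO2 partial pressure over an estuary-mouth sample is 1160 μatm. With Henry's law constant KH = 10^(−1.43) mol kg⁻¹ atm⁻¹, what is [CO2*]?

[CO2*] = 43.1 μmol/kg

KH = 10^(−1.43) = 3.715×10^-2 mol kg⁻¹ atm⁻¹
[CO2*] = KH · pCO2 = 3.715×10^-2 × 1160×10^-6 atm = 4.31×10^-5 mol/kg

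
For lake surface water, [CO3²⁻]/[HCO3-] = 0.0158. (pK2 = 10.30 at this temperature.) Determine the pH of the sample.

pH = 8.50

From K2 = [H⁺][CO3²⁻]/[HCO3-]:  pH = pK2 + log₁₀([CO3²⁻]/[HCO3-])
log₁₀(0.0158) = -1.801
pH = 10.30 + (-1.801) = 8.50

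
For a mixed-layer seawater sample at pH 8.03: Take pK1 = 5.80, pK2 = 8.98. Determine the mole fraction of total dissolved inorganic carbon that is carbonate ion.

α₂ = 1 / (1 + [H⁺]/K2 + [H⁺]²/(K1K2)) = 1 / (1 + 10^+0.95 + 10^-1.28)
   = 1 / (1 + 8.9125 + 0.052481) = 1/9.9650 = 0.1004

α₂ = 0.100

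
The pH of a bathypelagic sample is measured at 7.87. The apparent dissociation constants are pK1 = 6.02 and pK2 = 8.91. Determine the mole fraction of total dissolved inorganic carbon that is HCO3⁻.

α₁ = 1 / (1 + [H⁺]/K1 + K2/[H⁺]) = 1 / (1 + 10^-1.85 + 10^-1.04)
   = 1 / (1 + 0.014125 + 0.091201) = 1/1.1053 = 0.9047

α₁ = 0.905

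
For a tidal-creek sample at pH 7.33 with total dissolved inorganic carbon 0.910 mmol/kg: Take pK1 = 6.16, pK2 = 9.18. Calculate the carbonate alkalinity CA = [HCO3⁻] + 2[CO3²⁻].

CA = [HCO3⁻] + 2[CO3²⁻] = (α₁ + 2α₂)·DIC
At pH 7.33: [H⁺]/K1 = 10^-1.17 = 0.067608, K2/[H⁺] = 10^-1.85 = 0.014125
α₁ = 1/(1 + 0.067608 + 0.014125) = 1/1.0817 = 0.9244; α₂ = α₁·K2/[H⁺] = 0.01306
α₁ + 2α₂ = 0.9506
CA = 0.9506 × 0.910 = 0.865 mmol/kg

CA = 0.865 mmol/kg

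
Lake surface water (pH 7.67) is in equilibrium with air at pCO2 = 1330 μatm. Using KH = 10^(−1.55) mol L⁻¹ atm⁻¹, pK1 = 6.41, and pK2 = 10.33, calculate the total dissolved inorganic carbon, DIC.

[CO2*] = KH · pCO2 = 10^(−1.55) × 1330×10^-6 = 3.748×10^-5 mol/L
α₀ = 1/(1 + K1/[H⁺] + K1K2/[H⁺]²) = 1/(1 + 10^+1.26 + 10^-1.40) = 0.05198
DIC = [CO2*]/α₀ = 3.748×10^-5 / 0.05198 = 0.721 mmol/L

DIC = 0.721 mmol/L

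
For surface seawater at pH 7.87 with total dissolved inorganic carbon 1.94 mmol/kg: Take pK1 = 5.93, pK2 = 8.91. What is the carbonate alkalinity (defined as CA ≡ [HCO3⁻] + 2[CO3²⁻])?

CA = 2.08 mmol/kg

CA = [HCO3⁻] + 2[CO3²⁻] = (α₁ + 2α₂)·DIC
At pH 7.87: [H⁺]/K1 = 10^-1.94 = 0.011482, K2/[H⁺] = 10^-1.04 = 0.091201
α₁ = 1/(1 + 0.011482 + 0.091201) = 1/1.1027 = 0.9069; α₂ = α₁·K2/[H⁺] = 0.08271
α₁ + 2α₂ = 1.0723
CA = 1.0723 × 1.94 = 2.08 mmol/kg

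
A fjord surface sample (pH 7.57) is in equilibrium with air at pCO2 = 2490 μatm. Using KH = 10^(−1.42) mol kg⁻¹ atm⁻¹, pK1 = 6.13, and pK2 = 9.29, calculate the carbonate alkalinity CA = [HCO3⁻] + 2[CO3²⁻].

[CO2*] = KH · pCO2 = 10^(−1.42) × 2490×10^-6 = 9.467×10^-5 mol/kg
α₀ = 1/(1 + K1/[H⁺] + K1K2/[H⁺]²) = 1/(1 + 10^+1.44 + 10^-0.28) = 0.03440
DIC = [CO2*]/α₀ = 9.467×10^-5 / 0.03440 = 2.752 mmol/kg
CA = (α₁ + 2α₂)·DIC = (0.9475 + 2×0.01806) × 2.752 = 2.71 mmol/kg

CA = 2.71 mmol/kg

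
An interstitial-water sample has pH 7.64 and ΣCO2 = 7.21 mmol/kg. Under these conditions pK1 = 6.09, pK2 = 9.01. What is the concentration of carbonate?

α₂ = 1 / (1 + [H⁺]/K2 + [H⁺]²/(K1K2)) = 1 / (1 + 10^+1.37 + 10^-0.18)
   = 1 / (1 + 23.442 + 0.66069) = 1/25.103 = 0.03984
[CO3²⁻] = α₂ × DIC = 0.03984 × 7.21 = 0.287 mmol/kg

[CO3²⁻] = 0.287 mmol/kg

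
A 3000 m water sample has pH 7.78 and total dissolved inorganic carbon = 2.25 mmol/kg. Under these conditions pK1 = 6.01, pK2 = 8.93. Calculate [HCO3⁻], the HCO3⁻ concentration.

α₁ = 1 / (1 + [H⁺]/K1 + K2/[H⁺]) = 1 / (1 + 10^-1.77 + 10^-1.15)
   = 1 / (1 + 0.016982 + 0.070795) = 1/1.0878 = 0.9193
[HCO3⁻] = α₁ × DIC = 0.9193 × 2.25 = 2.07 mmol/kg

[HCO3⁻] = 2.07 mmol/kg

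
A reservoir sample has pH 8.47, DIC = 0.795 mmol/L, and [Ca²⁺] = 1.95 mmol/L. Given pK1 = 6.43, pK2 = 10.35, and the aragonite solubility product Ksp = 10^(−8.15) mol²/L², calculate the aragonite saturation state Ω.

Ω = 2.82

α₂ = 1 / (1 + [H⁺]/K2 + [H⁺]²/(K1K2)) = 1 / (1 + 10^+1.88 + 10^-0.16)
   = 1 / (1 + 75.858 + 0.69183) = 1/77.550 = 0.01289
[CO3²⁻] = α₂ × DIC = 0.01289 × 0.795 = 0.01025 mmol/L = 10.25 μmol/L
Ksp = 10^(−8.15) = 7.079×10^-9
Ω = [Ca²⁺][CO3²⁻]/Ksp = (1.95×10^-3)(1.025×10^-5) / 7.079×10^-9 = 2.82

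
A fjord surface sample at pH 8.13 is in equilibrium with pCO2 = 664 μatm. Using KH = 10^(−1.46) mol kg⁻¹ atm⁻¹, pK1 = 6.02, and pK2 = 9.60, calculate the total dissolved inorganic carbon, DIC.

[CO2*] = KH · pCO2 = 10^(−1.46) × 664×10^-6 = 2.302×10^-5 mol/kg
α₀ = 1/(1 + K1/[H⁺] + K1K2/[H⁺]²) = 1/(1 + 10^+2.11 + 10^+0.64) = 0.007452
DIC = [CO2*]/α₀ = 2.302×10^-5 / 0.007452 = 3.09 mmol/kg

DIC = 3.09 mmol/kg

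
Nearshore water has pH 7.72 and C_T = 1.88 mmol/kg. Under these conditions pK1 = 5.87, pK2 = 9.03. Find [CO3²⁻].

α₂ = 1 / (1 + [H⁺]/K2 + [H⁺]²/(K1K2)) = 1 / (1 + 10^+1.31 + 10^-0.54)
   = 1 / (1 + 20.417 + 0.28840) = 1/21.706 = 0.04607
[CO3²⁻] = α₂ × DIC = 0.04607 × 1.88 = 0.0866 mmol/kg

[CO3²⁻] = 0.0866 mmol/kg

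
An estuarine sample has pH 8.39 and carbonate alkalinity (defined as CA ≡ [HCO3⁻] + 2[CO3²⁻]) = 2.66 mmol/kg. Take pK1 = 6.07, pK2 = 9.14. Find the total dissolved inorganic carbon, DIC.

DIC = 2.32 mmol/kg

CA = [HCO3⁻] + 2[CO3²⁻] = (α₁ + 2α₂)·DIC
At pH 8.39: [H⁺]/K1 = 10^-2.32 = 0.0047863, K2/[H⁺] = 10^-0.75 = 0.17783
α₁ = 1/(1 + 0.0047863 + 0.17783) = 1/1.1826 = 0.8456; α₂ = α₁·K2/[H⁺] = 0.1504
α₁ + 2α₂ = 1.1463
DIC = CA / (α₁ + 2α₂) = 2.66 / 1.1463 = 2.32 mmol/kg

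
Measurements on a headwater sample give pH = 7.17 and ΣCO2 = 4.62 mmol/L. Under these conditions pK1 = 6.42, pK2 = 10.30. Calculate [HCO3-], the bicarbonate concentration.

α₁ = 1 / (1 + [H⁺]/K1 + K2/[H⁺]) = 1 / (1 + 10^-0.75 + 10^-3.13)
   = 1 / (1 + 0.17783 + 0.00074131) = 1/1.1786 = 0.8485
[HCO3⁻] = α₁ × DIC = 0.8485 × 4.62 = 3.92 mmol/L

[HCO3⁻] = 3.92 mmol/L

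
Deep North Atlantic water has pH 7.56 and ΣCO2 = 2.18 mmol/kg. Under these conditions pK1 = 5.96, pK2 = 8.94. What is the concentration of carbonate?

α₂ = 1 / (1 + [H⁺]/K2 + [H⁺]²/(K1K2)) = 1 / (1 + 10^+1.38 + 10^-0.22)
   = 1 / (1 + 23.988 + 0.60256) = 1/25.591 = 0.03908
[CO3²⁻] = α₂ × DIC = 0.03908 × 2.18 = 0.0852 mmol/kg

[CO3²⁻] = 0.0852 mmol/kg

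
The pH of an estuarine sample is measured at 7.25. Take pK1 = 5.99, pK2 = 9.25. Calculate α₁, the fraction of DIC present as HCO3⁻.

α₁ = 0.939

α₁ = 1 / (1 + [H⁺]/K1 + K2/[H⁺]) = 1 / (1 + 10^-1.26 + 10^-2.00)
   = 1 / (1 + 0.054954 + 0.010000) = 1/1.0650 = 0.9390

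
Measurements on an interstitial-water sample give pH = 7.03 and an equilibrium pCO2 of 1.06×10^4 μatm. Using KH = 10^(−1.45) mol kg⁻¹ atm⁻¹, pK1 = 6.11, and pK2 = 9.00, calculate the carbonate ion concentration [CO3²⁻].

[CO2*] = KH · pCO2 = 10^(−1.45) × 1.06×10^4×10^-6 = 3.761×10^-4 mol/kg
α₀ = 1/(1 + K1/[H⁺] + K1K2/[H⁺]²) = 1/(1 + 10^+0.92 + 10^-1.05) = 0.1063
DIC = [CO2*]/α₀ = 3.761×10^-4 / 0.1063 = 3.538 mmol/kg
[CO3²⁻] = α₂·DIC; α₂ = 0.009475, so [CO3²⁻] = 0.009475 × 3.538 = 0.0335 mmol/kg

[CO3²⁻] = 0.0335 mmol/kg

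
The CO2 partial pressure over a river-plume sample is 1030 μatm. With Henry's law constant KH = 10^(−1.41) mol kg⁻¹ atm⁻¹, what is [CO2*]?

KH = 10^(−1.41) = 3.890×10^-2 mol kg⁻¹ atm⁻¹
[CO2*] = KH · pCO2 = 3.890×10^-2 × 1030×10^-6 atm = 4.01×10^-5 mol/kg

[CO2*] = 40.1 μmol/kg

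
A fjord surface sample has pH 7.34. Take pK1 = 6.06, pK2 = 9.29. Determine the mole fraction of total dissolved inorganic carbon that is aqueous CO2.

α₀ = 0.0493

α₀ = 1 / (1 + K1/[H⁺] + K1K2/[H⁺]²) = 1 / (1 + 10^+1.28 + 10^-0.67)
   = 1 / (1 + 19.055 + 0.21380) = 1/20.268 = 0.04934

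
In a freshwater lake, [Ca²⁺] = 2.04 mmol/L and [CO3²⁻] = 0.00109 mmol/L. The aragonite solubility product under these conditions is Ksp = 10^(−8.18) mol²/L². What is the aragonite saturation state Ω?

Ω = 0.337

Ksp = 10^(−8.18) = 6.607×10^-9
Ω = [Ca²⁺][CO3²⁻]/Ksp = (2.04×10^-3)(0.00109×10^-3) / 6.607×10^-9 = 0.337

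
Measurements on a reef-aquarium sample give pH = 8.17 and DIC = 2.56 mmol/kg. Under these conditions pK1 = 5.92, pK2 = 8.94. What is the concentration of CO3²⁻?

[CO3²⁻] = 0.370 mmol/kg

α₂ = 1 / (1 + [H⁺]/K2 + [H⁺]²/(K1K2)) = 1 / (1 + 10^+0.77 + 10^-1.48)
   = 1 / (1 + 5.8884 + 0.033113) = 1/6.9215 = 0.1445
[CO3²⁻] = α₂ × DIC = 0.1445 × 2.56 = 0.370 mmol/kg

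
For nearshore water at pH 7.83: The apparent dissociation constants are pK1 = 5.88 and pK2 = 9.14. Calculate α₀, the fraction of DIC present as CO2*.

α₀ = 1 / (1 + K1/[H⁺] + K1K2/[H⁺]²) = 1 / (1 + 10^+1.95 + 10^+0.64)
   = 1 / (1 + 89.125 + 4.3652) = 1/94.490 = 0.01058

α₀ = 0.0106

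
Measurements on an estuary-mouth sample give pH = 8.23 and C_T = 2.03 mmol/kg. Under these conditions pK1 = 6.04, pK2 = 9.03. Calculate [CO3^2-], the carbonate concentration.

α₂ = 1 / (1 + [H⁺]/K2 + [H⁺]²/(K1K2)) = 1 / (1 + 10^+0.80 + 10^-1.39)
   = 1 / (1 + 6.3096 + 0.040738) = 1/7.3503 = 0.1360
[CO3²⁻] = α₂ × DIC = 0.1360 × 2.03 = 0.276 mmol/kg

[CO3²⁻] = 0.276 mmol/kg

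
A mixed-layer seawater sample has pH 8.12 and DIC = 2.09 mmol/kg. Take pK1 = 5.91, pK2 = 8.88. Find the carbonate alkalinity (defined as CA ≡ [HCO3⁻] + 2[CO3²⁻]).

CA = [HCO3⁻] + 2[CO3²⁻] = (α₁ + 2α₂)·DIC
At pH 8.12: [H⁺]/K1 = 10^-2.21 = 0.0061660, K2/[H⁺] = 10^-0.76 = 0.17378
α₁ = 1/(1 + 0.0061660 + 0.17378) = 1/1.1799 = 0.8475; α₂ = α₁·K2/[H⁺] = 0.1473
α₁ + 2α₂ = 1.1421
CA = 1.1421 × 2.09 = 2.39 mmol/kg

CA = 2.39 mmol/kg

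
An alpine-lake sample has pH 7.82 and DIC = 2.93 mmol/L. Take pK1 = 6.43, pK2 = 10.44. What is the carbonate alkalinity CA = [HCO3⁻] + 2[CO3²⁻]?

CA = 2.82 mmol/L

CA = [HCO3⁻] + 2[CO3²⁻] = (α₁ + 2α₂)·DIC
At pH 7.82: [H⁺]/K1 = 10^-1.39 = 0.040738, K2/[H⁺] = 10^-2.62 = 0.0023988
α₁ = 1/(1 + 0.040738 + 0.0023988) = 1/1.0431 = 0.9586; α₂ = α₁·K2/[H⁺] = 0.002300
α₁ + 2α₂ = 0.9632
CA = 0.9632 × 2.93 = 2.82 mmol/L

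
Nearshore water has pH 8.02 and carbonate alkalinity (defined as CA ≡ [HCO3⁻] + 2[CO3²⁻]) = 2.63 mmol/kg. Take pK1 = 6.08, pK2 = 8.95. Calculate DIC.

CA = [HCO3⁻] + 2[CO3²⁻] = (α₁ + 2α₂)·DIC
At pH 8.02: [H⁺]/K1 = 10^-1.94 = 0.011482, K2/[H⁺] = 10^-0.93 = 0.11749
α₁ = 1/(1 + 0.011482 + 0.11749) = 1/1.1290 = 0.8858; α₂ = α₁·K2/[H⁺] = 0.1041
α₁ + 2α₂ = 1.0939
DIC = CA / (α₁ + 2α₂) = 2.63 / 1.0939 = 2.40 mmol/kg

DIC = 2.40 mmol/kg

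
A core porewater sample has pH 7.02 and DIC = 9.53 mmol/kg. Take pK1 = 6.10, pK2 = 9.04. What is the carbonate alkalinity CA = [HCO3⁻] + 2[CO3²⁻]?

CA = 8.60 mmol/kg

CA = [HCO3⁻] + 2[CO3²⁻] = (α₁ + 2α₂)·DIC
At pH 7.02: [H⁺]/K1 = 10^-0.92 = 0.12023, K2/[H⁺] = 10^-2.02 = 0.0095499
α₁ = 1/(1 + 0.12023 + 0.0095499) = 1/1.1298 = 0.8851; α₂ = α₁·K2/[H⁺] = 0.008453
α₁ + 2α₂ = 0.9020
CA = 0.9020 × 9.53 = 8.60 mmol/kg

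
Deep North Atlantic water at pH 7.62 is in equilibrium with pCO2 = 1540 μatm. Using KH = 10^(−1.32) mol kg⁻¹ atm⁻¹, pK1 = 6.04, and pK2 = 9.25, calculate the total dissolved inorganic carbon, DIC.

[CO2*] = KH · pCO2 = 10^(−1.32) × 1540×10^-6 = 7.371×10^-5 mol/kg
α₀ = 1/(1 + K1/[H⁺] + K1K2/[H⁺]²) = 1/(1 + 10^+1.58 + 10^-0.05) = 0.02506
DIC = [CO2*]/α₀ = 7.371×10^-5 / 0.02506 = 2.94 mmol/kg

DIC = 2.94 mmol/kg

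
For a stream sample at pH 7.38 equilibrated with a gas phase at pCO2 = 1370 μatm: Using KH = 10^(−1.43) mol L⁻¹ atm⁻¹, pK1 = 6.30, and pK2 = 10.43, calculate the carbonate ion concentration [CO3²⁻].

[CO2*] = KH · pCO2 = 10^(−1.43) × 1370×10^-6 = 5.090×10^-5 mol/L
α₀ = 1/(1 + K1/[H⁺] + K1K2/[H⁺]²) = 1/(1 + 10^+1.08 + 10^-1.97) = 0.07673
DIC = [CO2*]/α₀ = 5.090×10^-5 / 0.07673 = 0.6634 mmol/L
[CO3²⁻] = α₂·DIC; α₂ = 0.0008221, so [CO3²⁻] = 0.0008221 × 0.6634 = 0.000545 mmol/L = 0.545 μmol/L

[CO3²⁻] = 0.545 μmol/L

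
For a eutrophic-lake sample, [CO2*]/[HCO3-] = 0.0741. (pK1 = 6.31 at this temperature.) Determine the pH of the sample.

From K1 = [H⁺][HCO3-]/[CO2*]:  pH = pK1 − log₁₀([CO2*]/[HCO3-])
log₁₀(0.0741) = -1.130
pH = 6.31 − (-1.130) = 7.44

pH = 7.44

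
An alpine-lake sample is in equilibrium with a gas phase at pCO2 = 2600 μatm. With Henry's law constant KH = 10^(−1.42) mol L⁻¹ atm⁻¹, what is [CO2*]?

KH = 10^(−1.42) = 3.802×10^-2 mol L⁻¹ atm⁻¹
[CO2*] = KH · pCO2 = 3.802×10^-2 × 2600×10^-6 atm = 9.88×10^-5 mol/L

[CO2*] = 98.8 μmol/L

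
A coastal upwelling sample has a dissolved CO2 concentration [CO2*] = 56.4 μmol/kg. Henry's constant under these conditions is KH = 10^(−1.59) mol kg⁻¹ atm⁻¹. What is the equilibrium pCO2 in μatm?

pCO2 = 2190 μatm

KH = 10^(−1.59) = 2.570×10^-2 mol kg⁻¹ atm⁻¹
pCO2 = [CO2*]/KH = 56.4×10^-6 / 2.570×10^-2 = 2.19×10^-3 atm = 2190 μatm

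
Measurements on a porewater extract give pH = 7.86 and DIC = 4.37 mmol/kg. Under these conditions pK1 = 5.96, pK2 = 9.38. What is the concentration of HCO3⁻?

[HCO3⁻] = 4.19 mmol/kg

α₁ = 1 / (1 + [H⁺]/K1 + K2/[H⁺]) = 1 / (1 + 10^-1.90 + 10^-1.52)
   = 1 / (1 + 0.012589 + 0.030200) = 1/1.0428 = 0.9590
[HCO3⁻] = α₁ × DIC = 0.9590 × 4.37 = 4.19 mmol/kg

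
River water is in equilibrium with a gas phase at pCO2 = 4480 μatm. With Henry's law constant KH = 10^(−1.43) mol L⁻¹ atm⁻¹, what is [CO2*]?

KH = 10^(−1.43) = 3.715×10^-2 mol L⁻¹ atm⁻¹
[CO2*] = KH · pCO2 = 3.715×10^-2 × 4480×10^-6 atm = 1.66×10^-4 mol/L

[CO2*] = 166 μmol/L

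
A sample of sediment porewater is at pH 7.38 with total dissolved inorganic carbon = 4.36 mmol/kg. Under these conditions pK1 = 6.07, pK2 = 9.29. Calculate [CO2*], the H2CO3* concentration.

[CO2*] = 0.201 mmol/kg

α₀ = 1 / (1 + K1/[H⁺] + K1K2/[H⁺]²) = 1 / (1 + 10^+1.31 + 10^-0.60)
   = 1 / (1 + 20.417 + 0.25119) = 1/21.669 = 0.04615
[CO2*] = α₀ × DIC = 0.04615 × 4.36 = 0.201 mmol/kg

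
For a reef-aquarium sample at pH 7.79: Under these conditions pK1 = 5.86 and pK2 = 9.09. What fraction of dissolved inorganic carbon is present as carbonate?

α₂ = 1 / (1 + [H⁺]/K2 + [H⁺]²/(K1K2)) = 1 / (1 + 10^+1.30 + 10^-0.63)
   = 1 / (1 + 19.953 + 0.23442) = 1/21.187 = 0.04720

α₂ = 0.0472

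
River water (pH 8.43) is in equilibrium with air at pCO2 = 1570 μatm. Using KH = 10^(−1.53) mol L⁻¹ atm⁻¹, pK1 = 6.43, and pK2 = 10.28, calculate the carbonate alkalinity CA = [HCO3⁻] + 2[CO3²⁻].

[CO2*] = KH · pCO2 = 10^(−1.53) × 1570×10^-6 = 4.633×10^-5 mol/L
α₀ = 1/(1 + K1/[H⁺] + K1K2/[H⁺]²) = 1/(1 + 10^+2.00 + 10^+0.15) = 0.009764
DIC = [CO2*]/α₀ = 4.633×10^-5 / 0.009764 = 4.745 mmol/L
CA = (α₁ + 2α₂)·DIC = (0.9764 + 2×0.01379) × 4.745 = 4.76 mmol/L

CA = 4.76 mmol/L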